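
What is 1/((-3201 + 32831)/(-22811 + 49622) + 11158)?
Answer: 26811/299186768 ≈ 8.9613e-5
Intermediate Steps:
1/((-3201 + 32831)/(-22811 + 49622) + 11158) = 1/(29630/26811 + 11158) = 1/(299186768/26811) = 26811/299186768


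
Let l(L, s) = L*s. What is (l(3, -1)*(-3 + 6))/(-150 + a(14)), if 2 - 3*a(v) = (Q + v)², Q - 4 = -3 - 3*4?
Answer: 27/457 ≈ 0.059081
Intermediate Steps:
Q = -11 (Q = 4 + (-3 - 3*4) = 4 + (-3 - 12) = 4 - 15 = -11)
a(v) = ⅔ - (-11 + v)²/3
(l(3, -1)*(-3 + 6))/(-150 + a(14)) = ((3*(-1))*(-3 + 6))/(-150 + (⅔ - (-11 + 14)²/3)) = (-3*3)/(-150 + (⅔ - ⅓*3²)) = -9/(-150 + (⅔ - ⅓*9)) = -9/(-150 + (⅔ - 3)) = -9/(-150 - 7/3) = -9/(-457/3) = -3/457*(-9) = 27/457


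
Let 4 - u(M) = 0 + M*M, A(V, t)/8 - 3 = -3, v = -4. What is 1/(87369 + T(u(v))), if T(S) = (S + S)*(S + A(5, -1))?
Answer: 1/87657 ≈ 1.1408e-5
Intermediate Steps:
A(V, t) = 0 (A(V, t) = 24 + 8*(-3) = 24 - 24 = 0)
u(M) = 4 - M² (u(M) = 4 - (0 + M*M) = 4 - (0 + M²) = 4 - M²)
T(S) = 2*S² (T(S) = (S + S)*(S + 0) = (2*S)*S = 2*S²)
1/(87369 + T(u(v))) = 1/(87369 + 2*(4 - 1*(-4)²)²) = 1/(87369 + 2*(4 - 1*16)²) = 1/(87369 + 2*(4 - 16)²) = 1/(87369 + 2*(-12)²) = 1/(87369 + 2*144) = 1/(87369 + 288) = 1/87657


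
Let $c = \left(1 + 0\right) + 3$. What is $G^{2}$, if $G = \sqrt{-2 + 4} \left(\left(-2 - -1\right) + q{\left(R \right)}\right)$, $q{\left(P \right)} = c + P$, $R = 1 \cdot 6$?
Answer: $162$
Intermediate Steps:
$R = 6$
$c = 4$ ($c = 1 + 3 = 4$)
$q{\left(P \right)} = 4 + P$
$G = 9 \sqrt{2}$ ($G = \sqrt{-2 + 4} \left(\left(-2 - -1\right) + \left(4 + 6\right)\right) = \sqrt{2} \left(\left(-2 + 1\right) + 10\right) = \sqrt{2} \left(-1 + 10\right) = \sqrt{2} \cdot 9 = 9 \sqrt{2} \approx 12.728$)
$G^{2} = \left(9 \sqrt{2}\right)^{2} = 162$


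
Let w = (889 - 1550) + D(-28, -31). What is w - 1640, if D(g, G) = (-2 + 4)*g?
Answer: -2357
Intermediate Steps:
D(g, G) = 2*g
w = -717 (w = (889 - 1550) + 2*(-28) = -661 - 56 = -717)
w - 1640 = -717 - 1640 = -2357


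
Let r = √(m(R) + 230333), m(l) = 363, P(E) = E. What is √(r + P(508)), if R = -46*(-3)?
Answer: √(508 + 2*√57674) ≈ 31.437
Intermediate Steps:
R = 138
r = 2*√57674 (r = √(363 + 230333) = √230696 = 2*√57674 ≈ 480.31)
√(r + P(508)) = √(2*√57674 + 508) = √(508 + 2*√57674)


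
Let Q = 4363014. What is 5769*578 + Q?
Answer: 7697496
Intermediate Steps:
5769*578 + Q = 5769*578 + 4363014 = 3334482 + 4363014 = 7697496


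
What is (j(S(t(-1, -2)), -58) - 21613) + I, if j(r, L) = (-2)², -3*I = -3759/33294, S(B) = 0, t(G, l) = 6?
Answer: -4019267/186 ≈ -21609.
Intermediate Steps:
I = 7/186 (I = -(-1253)/33294 = -⅓*(-7/62) = 7/186 ≈ 0.037634)
j(r, L) = 4
(j(S(t(-1, -2)), -58) - 21613) + I = (4 - 21613) + 7/186 = -21609 + 7/186 = -4019267/186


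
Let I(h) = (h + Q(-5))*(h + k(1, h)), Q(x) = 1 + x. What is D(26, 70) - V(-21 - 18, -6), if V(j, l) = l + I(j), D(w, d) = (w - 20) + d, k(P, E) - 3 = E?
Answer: -3143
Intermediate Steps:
k(P, E) = 3 + E
D(w, d) = -20 + d + w (D(w, d) = (-20 + w) + d = -20 + d + w)
I(h) = (-4 + h)*(3 + 2*h) (I(h) = (h + (1 - 5))*(h + (3 + h)) = (h - 4)*(3 + 2*h) = (-4 + h)*(3 + 2*h))
V(j, l) = -12 + l - 5*j + 2*j**2 (V(j, l) = l + (-12 - 5*j + 2*j**2) = -12 + l - 5*j + 2*j**2)
D(26, 70) - V(-21 - 18, -6) = (-20 + 70 + 26) - (-12 - 6 - 5*(-21 - 18) + 2*(-21 - 18)**2) = 76 - (-12 - 6 - 5*(-39) + 2*(-39)**2) = 76 - (-12 - 6 + 195 + 2*1521) = 76 - (-12 - 6 + 195 + 3042) = 76 - 1*3219 = 76 - 3219 = -3143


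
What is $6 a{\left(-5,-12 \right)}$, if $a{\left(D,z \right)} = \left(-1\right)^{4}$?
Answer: $6$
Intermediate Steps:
$a{\left(D,z \right)} = 1$
$6 a{\left(-5,-12 \right)} = 6 \cdot 1 = 6$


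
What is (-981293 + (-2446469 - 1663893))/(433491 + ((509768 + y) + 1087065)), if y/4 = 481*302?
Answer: -5091655/2611372 ≈ -1.9498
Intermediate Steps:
y = 581048 (y = 4*(481*302) = 4*145262 = 581048)
(-981293 + (-2446469 - 1663893))/(433491 + ((509768 + y) + 1087065)) = (-981293 + (-2446469 - 1663893))/(433491 + ((509768 + 581048) + 1087065)) = (-981293 - 4110362)/(433491 + (1090816 + 1087065)) = -5091655/(433491 + 2177881) = -5091655/2611372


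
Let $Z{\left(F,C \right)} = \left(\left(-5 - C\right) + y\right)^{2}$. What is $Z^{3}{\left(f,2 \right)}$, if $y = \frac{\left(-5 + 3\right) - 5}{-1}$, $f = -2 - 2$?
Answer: $0$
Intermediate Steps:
$f = -4$
$y = 7$ ($y = \left(-2 - 5\right) \left(-1\right) = \left(-7\right) \left(-1\right) = 7$)
$Z{\left(F,C \right)} = \left(2 - C\right)^{2}$ ($Z{\left(F,C \right)} = \left(\left(-5 - C\right) + 7\right)^{2} = \left(2 - C\right)^{2}$)
$Z^{3}{\left(f,2 \right)} = \left(\left(-2 + 2\right)^{2}\right)^{3} = \left(0^{2}\right)^{3} = 0^{3} = 0$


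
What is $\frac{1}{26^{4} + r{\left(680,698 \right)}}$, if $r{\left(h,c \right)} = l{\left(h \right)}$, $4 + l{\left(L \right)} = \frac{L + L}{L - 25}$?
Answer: $\frac{131}{59863604} \approx 2.1883 \cdot 10^{-6}$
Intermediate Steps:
$l{\left(L \right)} = -4 + \frac{2 L}{-25 + L}$ ($l{\left(L \right)} = -4 + \frac{L + L}{L - 25} = -4 + \frac{2 L}{-25 + L}$)
$r{\left(h,c \right)} = \frac{2 \left(50 - h\right)}{-25 + h}$
$\frac{1}{26^{4} + r{\left(680,698 \right)}} = \frac{1}{26^{4} + \frac{2 \left(50 - 680\right)}{-25 + 680}} = \frac{1}{456976 + \frac{2 \left(50 - 680\right)}{655}} = \frac{1}{456976 + 2 \cdot \frac{1}{655} \left(-630\right)} = \frac{1}{456976 - \frac{252}{131}} = \frac{1}{\frac{59863604}{131}} = \frac{131}{59863604}$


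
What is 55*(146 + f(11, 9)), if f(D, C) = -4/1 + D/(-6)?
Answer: 46255/6 ≈ 7709.2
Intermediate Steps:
f(D, C) = -4 - D/6 (f(D, C) = -4*1 + D*(-⅙) = -4 - D/6)
55*(146 + f(11, 9)) = 55*(146 + (-4 - ⅙*11)) = 55*(146 + (-4 - 11/6)) = 55*(146 - 35/6) = 55*(841/6) = 46255/6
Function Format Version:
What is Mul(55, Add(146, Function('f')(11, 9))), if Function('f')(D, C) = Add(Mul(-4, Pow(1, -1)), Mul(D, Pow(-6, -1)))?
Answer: Rational(46255, 6) ≈ 7709.2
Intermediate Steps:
Function('f')(D, C) = Add(-4, Mul(Rational(-1, 6), D)) (Function('f')(D, C) = Add(Mul(-4, 1), Mul(D, Rational(-1, 6))) = Add(-4, Mul(Rational(-1, 6), D)))
Mul(55, Add(146, Function('f')(11, 9))) = Mul(55, Add(146, Add(-4, Mul(Rational(-1, 6), 11)))) = Mul(55, Add(146, Add(-4, Rational(-11, 6)))) = Mul(55, Add(146, Rational(-35, 6))) = Mul(55, Rational(841, 6)) = Rational(46255, 6)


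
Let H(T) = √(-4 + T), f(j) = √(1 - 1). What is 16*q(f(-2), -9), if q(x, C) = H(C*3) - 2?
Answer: -32 + 16*I*√31 ≈ -32.0 + 89.084*I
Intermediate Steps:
f(j) = 0 (f(j) = √0 = 0)
q(x, C) = -2 + √(-4 + 3*C) (q(x, C) = √(-4 + C*3) - 2 = √(-4 + 3*C) - 2 = -2 + √(-4 + 3*C))
16*q(f(-2), -9) = 16*(-2 + √(-4 + 3*(-9))) = 16*(-2 + √(-4 - 27)) = 16*(-2 + √(-31)) = 16*(-2 + I*√31) = -32 + 16*I*√31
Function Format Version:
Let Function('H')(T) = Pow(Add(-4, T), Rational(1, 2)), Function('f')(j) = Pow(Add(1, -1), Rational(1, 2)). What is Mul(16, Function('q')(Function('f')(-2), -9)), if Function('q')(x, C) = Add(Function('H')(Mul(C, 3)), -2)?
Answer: Add(-32, Mul(16, I, Pow(31, Rational(1, 2)))) ≈ Add(-32.000, Mul(89.084, I))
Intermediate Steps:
Function('f')(j) = 0 (Function('f')(j) = Pow(0, Rational(1, 2)) = 0)
Function('q')(x, C) = Add(-2, Pow(Add(-4, Mul(3, C)), Rational(1, 2))) (Function('q')(x, C) = Add(Pow(Add(-4, Mul(C, 3)), Rational(1, 2)), -2) = Add(Pow(Add(-4, Mul(3, C)), Rational(1, 2)), -2) = Add(-2, Pow(Add(-4, Mul(3, C)), Rational(1, 2))))
Mul(16, Function('q')(Function('f')(-2), -9)) = Mul(16, Add(-2, Pow(Add(-4, Mul(3, -9)), Rational(1, 2)))) = Mul(16, Add(-2, Pow(Add(-4, -27), Rational(1, 2)))) = Mul(16, Add(-2, Pow(-31, Rational(1, 2)))) = Mul(16, Add(-2, Mul(I, Pow(31, Rational(1, 2))))) = Add(-32, Mul(16, I, Pow(31, Rational(1, 2))))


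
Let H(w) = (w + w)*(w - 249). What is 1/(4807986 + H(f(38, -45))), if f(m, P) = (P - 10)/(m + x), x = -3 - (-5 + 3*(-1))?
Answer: 1849/8891149934 ≈ 2.0796e-7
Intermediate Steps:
x = 5 (x = -3 - (-5 - 3) = -3 - 1*(-8) = -3 + 8 = 5)
f(m, P) = (-10 + P)/(5 + m) (f(m, P) = (P - 10)/(m + 5) = (-10 + P)/(5 + m))
H(w) = 2*w*(-249 + w) (H(w) = (2*w)*(-249 + w) = 2*w*(-249 + w))
1/(4807986 + H(f(38, -45))) = 1/(4807986 + 2*((-10 - 45)/(5 + 38))*(-249 + (-10 - 45)/(5 + 38))) = 1/(4807986 + 2*(-55/43)*(-249 - 55/43)) = 1/(4807986 + 2*(-55/43)*(-10762/43)) = 1/(4807986 + 1183820/1849) = 1/(8891149934/1849) = 1849/8891149934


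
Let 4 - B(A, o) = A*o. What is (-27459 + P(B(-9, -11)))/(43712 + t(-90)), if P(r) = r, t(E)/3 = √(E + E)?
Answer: -301110112/477685141 + 123993*I*√5/477685141 ≈ -0.63035 + 0.00058042*I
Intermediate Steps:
B(A, o) = 4 - A*o
t(E) = 3*√2*√E (t(E) = 3*√(E + E) = 3*√(2*E) = 3*(√2*√E) = 3*√2*√E)
(-27459 + P(B(-9, -11)))/(43712 + t(-90)) = (-27459 + (4 - 1*(-9)*(-11)))/(43712 + 3*√2*√(-90)) = (-27459 + (4 - 99))/(43712 + 3*√2*(3*I*√10)) = (-27459 - 95)/(43712 + 18*I*√5) = -27554/(43712 + 18*I*√5)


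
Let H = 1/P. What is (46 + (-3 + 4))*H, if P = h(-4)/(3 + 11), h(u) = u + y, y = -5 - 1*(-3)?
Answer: -329/3 ≈ -109.67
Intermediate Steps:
y = -2 (y = -5 + 3 = -2)
h(u) = -2 + u (h(u) = u - 2 = -2 + u)
P = -3/7 (P = (-2 - 4)/(3 + 11) = -6/14 = -6*1/14 = -3/7 ≈ -0.42857)
H = -7/3 (H = 1/(-3/7) = -7/3 ≈ -2.3333)
(46 + (-3 + 4))*H = (46 + (-3 + 4))*(-7/3) = (46 + 1)*(-7/3) = 47*(-7/3) = -329/3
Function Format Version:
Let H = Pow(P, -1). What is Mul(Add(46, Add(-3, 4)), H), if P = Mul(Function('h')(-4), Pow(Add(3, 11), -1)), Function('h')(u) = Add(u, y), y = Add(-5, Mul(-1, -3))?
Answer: Rational(-329, 3) ≈ -109.67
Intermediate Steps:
y = -2 (y = Add(-5, 3) = -2)
Function('h')(u) = Add(-2, u) (Function('h')(u) = Add(u, -2) = Add(-2, u))
P = Rational(-3, 7) (P = Mul(Add(-2, -4), Pow(Add(3, 11), -1)) = Mul(-6, Pow(14, -1)) = Mul(-6, Rational(1, 14)) = Rational(-3, 7) ≈ -0.42857)
H = Rational(-7, 3) (H = Pow(Rational(-3, 7), -1) = Rational(-7, 3) ≈ -2.3333)
Mul(Add(46, Add(-3, 4)), H) = Mul(Add(46, Add(-3, 4)), Rational(-7, 3)) = Mul(Add(46, 1), Rational(-7, 3)) = Mul(47, Rational(-7, 3)) = Rational(-329, 3)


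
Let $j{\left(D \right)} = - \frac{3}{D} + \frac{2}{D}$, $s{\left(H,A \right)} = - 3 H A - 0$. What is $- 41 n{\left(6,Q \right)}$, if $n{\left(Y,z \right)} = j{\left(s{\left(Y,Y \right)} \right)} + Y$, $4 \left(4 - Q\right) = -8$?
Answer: $- \frac{26609}{108} \approx -246.38$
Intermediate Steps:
$Q = 6$ ($Q = 4 - -2 = 4 + 2 = 6$)
$s{\left(H,A \right)} = - 3 A H$ ($s{\left(H,A \right)} = - 3 A H + 0 = - 3 A H$)
$j{\left(D \right)} = - \frac{1}{D}$
$n{\left(Y,z \right)} = Y + \frac{1}{3 Y^{2}}$ ($n{\left(Y,z \right)} = - \frac{1}{\left(-3\right) Y Y} + Y = - \frac{1}{\left(-3\right) Y^{2}} + Y = - \frac{-1}{3 Y^{2}} + Y = \frac{1}{3 Y^{2}} + Y = Y + \frac{1}{3 Y^{2}}$)
$- 41 n{\left(6,Q \right)} = - 41 \left(6 + \frac{1}{3 \cdot 36}\right) = - 41 \left(6 + \frac{1}{3} \cdot \frac{1}{36}\right) = - 41 \left(6 + \frac{1}{108}\right) = \left(-41\right) \frac{649}{108} = - \frac{26609}{108}$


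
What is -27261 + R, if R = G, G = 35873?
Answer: 8612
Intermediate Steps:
R = 35873
-27261 + R = -27261 + 35873 = 8612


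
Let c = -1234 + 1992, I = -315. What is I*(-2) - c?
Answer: -128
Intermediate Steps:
c = 758
I*(-2) - c = -315*(-2) - 1*758 = 630 - 758 = -128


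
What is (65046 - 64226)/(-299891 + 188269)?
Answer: -410/55811 ≈ -0.0073462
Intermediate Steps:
(65046 - 64226)/(-299891 + 188269) = 820/(-111622) = 820*(-1/111622) = -410/55811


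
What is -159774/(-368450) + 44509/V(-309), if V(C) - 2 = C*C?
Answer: 15827520946/17590355675 ≈ 0.89978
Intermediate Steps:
V(C) = 2 + C² (V(C) = 2 + C*C = 2 + C²)
-159774/(-368450) + 44509/V(-309) = -159774/(-368450) + 44509/(2 + (-309)²) = -159774*(-1/368450) + 44509/(2 + 95481) = 79887/184225 + 44509/95483 = 15827520946/17590355675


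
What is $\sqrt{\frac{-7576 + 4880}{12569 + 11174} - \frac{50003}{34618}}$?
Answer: $\frac{i \sqrt{1052530202431731118}}{821935174} \approx 1.2482 i$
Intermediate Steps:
$\sqrt{\frac{-7576 + 4880}{12569 + 11174} - \frac{50003}{34618}} = \sqrt{- \frac{2696}{23743} - \frac{50003}{34618}} = \sqrt{- \frac{1280551357}{821935174}} = \frac{i \sqrt{1052530202431731118}}{821935174}$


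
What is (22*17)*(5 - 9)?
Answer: -1496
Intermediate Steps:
(22*17)*(5 - 9) = 374*(-4) = -1496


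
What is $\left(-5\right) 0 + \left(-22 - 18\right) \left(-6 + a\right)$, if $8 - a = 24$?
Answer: $880$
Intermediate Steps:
$a = -16$ ($a = 8 - 24 = -16$)
$\left(-5\right) 0 + \left(-22 - 18\right) \left(-6 + a\right) = \left(-5\right) 0 + \left(-22 - 18\right) \left(-6 - 16\right) = 0 - -880 = 0 + 880 = 880$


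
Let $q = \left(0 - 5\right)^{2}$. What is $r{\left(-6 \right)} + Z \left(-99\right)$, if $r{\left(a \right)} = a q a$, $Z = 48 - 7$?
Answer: $-3159$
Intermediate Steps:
$q = 25$ ($q = \left(-5\right)^{2} = 25$)
$Z = 41$
$r{\left(a \right)} = 25 a^{2}$ ($r{\left(a \right)} = a 25 a = 25 a a = 25 a^{2}$)
$r{\left(-6 \right)} + Z \left(-99\right) = 25 \left(-6\right)^{2} + 41 \left(-99\right) = 25 \cdot 36 - 4059 = 900 - 4059 = -3159$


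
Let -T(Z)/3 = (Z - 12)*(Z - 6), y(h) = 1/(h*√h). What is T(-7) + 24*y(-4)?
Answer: -741 + 3*I ≈ -741.0 + 3.0*I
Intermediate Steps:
y(h) = h^(-3/2) (y(h) = 1/(h^(3/2)) = h^(-3/2))
T(Z) = -3*(-12 + Z)*(-6 + Z) (T(Z) = -3*(Z - 12)*(Z - 6) = -3*(-12 + Z)*(-6 + Z))
T(-7) + 24*y(-4) = (-216 - 3*(-7)² + 54*(-7)) + 24/(-4)^(3/2) = (-216 - 3*49 - 378) + 24*(I/8) = (-216 - 147 - 378) + 3*I = -741 + 3*I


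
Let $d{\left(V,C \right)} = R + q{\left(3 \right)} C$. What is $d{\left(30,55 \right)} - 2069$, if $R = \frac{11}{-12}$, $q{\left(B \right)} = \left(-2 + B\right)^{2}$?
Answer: $- \frac{24179}{12} \approx -2014.9$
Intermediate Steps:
$R = - \frac{11}{12}$ ($R = 11 \left(- \frac{1}{12}\right) = - \frac{11}{12} \approx -0.91667$)
$d{\left(V,C \right)} = - \frac{11}{12} + C$ ($d{\left(V,C \right)} = - \frac{11}{12} + \left(-2 + 3\right)^{2} C = - \frac{11}{12} + 1^{2} C = - \frac{11}{12} + 1 C = - \frac{11}{12} + C$)
$d{\left(30,55 \right)} - 2069 = \left(- \frac{11}{12} + 55\right) - 2069 = \frac{649}{12} - 2069 = - \frac{24179}{12}$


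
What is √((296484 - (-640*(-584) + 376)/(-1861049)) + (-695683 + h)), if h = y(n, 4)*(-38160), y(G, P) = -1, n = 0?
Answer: 5*I*√50018364026846719/1861049 ≈ 600.87*I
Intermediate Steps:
h = 38160 (h = -1*(-38160) = 38160)
√((296484 - (-640*(-584) + 376)/(-1861049)) + (-695683 + h)) = √((296484 - (-640*(-584) + 376)/(-1861049)) + (-695683 + 38160)) = √((296484 - (373760 + 376)*(-1)/1861049) - 657523) = √((296484 - 374136*(-1)/1861049) - 657523) = √((296484 - 1*(-374136/1861049)) - 657523) = √((296484 + 374136/1861049) - 657523) = √(551771625852/1861049 - 657523) = √(-671910895775/1861049) = 5*I*√50018364026846719/1861049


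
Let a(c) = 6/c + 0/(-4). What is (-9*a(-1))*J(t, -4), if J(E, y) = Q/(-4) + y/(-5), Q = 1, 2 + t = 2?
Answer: 297/10 ≈ 29.700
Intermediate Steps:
t = 0 (t = -2 + 2 = 0)
a(c) = 6/c (a(c) = 6/c + 0*(-¼) = 6/c + 0 = 6/c)
J(E, y) = -¼ - y/5 (J(E, y) = 1/(-4) + y/(-5) = 1*(-¼) + y*(-⅕) = -¼ - y/5)
(-9*a(-1))*J(t, -4) = (-54/(-1))*(-¼ - ⅕*(-4)) = (-54*(-1))*(-¼ + ⅘) = -9*(-6)*(11/20) = 54*(11/20) = 297/10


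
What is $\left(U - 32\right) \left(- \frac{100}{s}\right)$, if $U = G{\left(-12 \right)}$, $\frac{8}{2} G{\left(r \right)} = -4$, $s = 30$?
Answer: $110$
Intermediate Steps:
$G{\left(r \right)} = -1$ ($G{\left(r \right)} = \frac{1}{4} \left(-4\right) = -1$)
$U = -1$
$\left(U - 32\right) \left(- \frac{100}{s}\right) = \left(-1 - 32\right) \left(- \frac{100}{30}\right) = - 33 \left(\left(-100\right) \frac{1}{30}\right) = \left(-33\right) \left(- \frac{10}{3}\right) = 110$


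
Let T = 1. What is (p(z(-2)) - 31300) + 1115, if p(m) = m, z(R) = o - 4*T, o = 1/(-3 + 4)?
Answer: -30188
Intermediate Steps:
o = 1 (o = 1/1 = 1)
z(R) = -3 (z(R) = 1 - 4*1 = 1 - 4 = -3)
(p(z(-2)) - 31300) + 1115 = (-3 - 31300) + 1115 = -31303 + 1115 = -30188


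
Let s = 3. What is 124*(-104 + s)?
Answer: -12524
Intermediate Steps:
124*(-104 + s) = 124*(-104 + 3) = 124*(-101) = -12524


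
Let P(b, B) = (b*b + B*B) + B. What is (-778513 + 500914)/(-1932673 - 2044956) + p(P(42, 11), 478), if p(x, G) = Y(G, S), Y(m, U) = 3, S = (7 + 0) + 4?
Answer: 12210486/3977629 ≈ 3.0698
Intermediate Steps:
P(b, B) = B + B² + b² (P(b, B) = (b² + B²) + B = (B² + b²) + B = B + B² + b²)
S = 11 (S = 7 + 4 = 11)
p(x, G) = 3
(-778513 + 500914)/(-1932673 - 2044956) + p(P(42, 11), 478) = (-778513 + 500914)/(-1932673 - 2044956) + 3 = -277599/(-3977629) + 3 = -277599*(-1/3977629) + 3 = 277599/3977629 + 3 = 12210486/3977629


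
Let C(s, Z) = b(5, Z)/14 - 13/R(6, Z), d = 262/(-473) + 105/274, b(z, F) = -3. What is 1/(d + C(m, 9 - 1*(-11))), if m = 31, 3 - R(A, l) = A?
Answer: 1360821/5372995 ≈ 0.25327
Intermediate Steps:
R(A, l) = 3 - A
d = -22123/129602 (d = 262*(-1/473) + 105*(1/274) = -262/473 + 105/274 = -22123/129602 ≈ -0.17070)
C(s, Z) = 173/42 (C(s, Z) = -3/14 - 13/(3 - 1*6) = -3*1/14 - 13/(3 - 6) = -3/14 - 13/(-3) = -3/14 - 13*(-⅓) = -3/14 + 13/3 = 173/42)
1/(d + C(m, 9 - 1*(-11))) = 1/(-22123/129602 + 173/42) = 1/(5372995/1360821) = 1360821/5372995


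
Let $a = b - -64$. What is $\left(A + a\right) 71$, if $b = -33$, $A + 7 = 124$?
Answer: $10508$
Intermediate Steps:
$A = 117$ ($A = -7 + 124 = 117$)
$a = 31$ ($a = -33 - -64 = -33 + 64 = 31$)
$\left(A + a\right) 71 = \left(117 + 31\right) 71 = 148 \cdot 71 = 10508$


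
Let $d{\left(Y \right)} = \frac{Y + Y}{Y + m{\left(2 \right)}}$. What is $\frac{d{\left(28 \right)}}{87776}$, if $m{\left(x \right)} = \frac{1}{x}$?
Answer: $\frac{7}{312702} \approx 2.2386 \cdot 10^{-5}$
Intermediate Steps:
$d{\left(Y \right)} = \frac{2 Y}{\frac{1}{2} + Y}$ ($d{\left(Y \right)} = \frac{Y + Y}{Y + \frac{1}{2}} = \frac{2 Y}{Y + \frac{1}{2}} = \frac{2 Y}{\frac{1}{2} + Y}$)
$\frac{d{\left(28 \right)}}{87776} = \frac{4 \cdot 28 \frac{1}{1 + 2 \cdot 28}}{87776} = 4 \cdot 28 \frac{1}{1 + 56} \cdot \frac{1}{87776} = 4 \cdot 28 \cdot \frac{1}{57} \cdot \frac{1}{87776} = \frac{112}{57} \cdot \frac{1}{87776} = \frac{7}{312702}$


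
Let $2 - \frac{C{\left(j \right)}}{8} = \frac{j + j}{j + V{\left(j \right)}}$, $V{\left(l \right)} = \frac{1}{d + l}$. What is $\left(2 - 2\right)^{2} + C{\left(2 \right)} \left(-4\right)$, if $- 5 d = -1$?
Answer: $- \frac{320}{27} \approx -11.852$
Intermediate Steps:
$d = \frac{1}{5}$ ($d = \left(- \frac{1}{5}\right) \left(-1\right) = \frac{1}{5} \approx 0.2$)
$V{\left(l \right)} = \frac{1}{\frac{1}{5} + l}$
$C{\left(j \right)} = 16 - \frac{16 j}{j + \frac{5}{1 + 5 j}}$ ($C{\left(j \right)} = 16 - 8 \frac{j + j}{j + \frac{5}{1 + 5 j}} = 16 - 8 \frac{2 j}{j + \frac{5}{1 + 5 j}} = 16 - \frac{16 j}{j + \frac{5}{1 + 5 j}}$)
$\left(2 - 2\right)^{2} + C{\left(2 \right)} \left(-4\right) = \left(2 - 2\right)^{2} + \frac{80}{5 + 2 \left(1 + 5 \cdot 2\right)} \left(-4\right) = 0^{2} + \frac{80}{5 + 2 \left(1 + 10\right)} \left(-4\right) = 0 + \frac{80}{5 + 2 \cdot 11} \left(-4\right) = 0 + \frac{80}{5 + 22} \left(-4\right) = 0 + \frac{80}{27} \left(-4\right) = 0 - \frac{320}{27} = - \frac{320}{27}$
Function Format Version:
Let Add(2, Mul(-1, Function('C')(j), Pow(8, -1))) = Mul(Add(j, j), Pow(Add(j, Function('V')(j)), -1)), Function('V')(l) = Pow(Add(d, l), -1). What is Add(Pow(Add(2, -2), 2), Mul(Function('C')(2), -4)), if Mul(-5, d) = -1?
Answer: Rational(-320, 27) ≈ -11.852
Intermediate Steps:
d = Rational(1, 5) (d = Mul(Rational(-1, 5), -1) = Rational(1, 5) ≈ 0.20000)
Function('V')(l) = Pow(Add(Rational(1, 5), l), -1)
Function('C')(j) = Add(16, Mul(-16, j, Pow(Add(j, Mul(5, Pow(Add(1, Mul(5, j)), -1))), -1))) (Function('C')(j) = Add(16, Mul(-8, Mul(Add(j, j), Pow(Add(j, Mul(5, Pow(Add(1, Mul(5, j)), -1))), -1)))) = Add(16, Mul(-8, Mul(Mul(2, j), Pow(Add(j, Mul(5, Pow(Add(1, Mul(5, j)), -1))), -1)))) = Add(16, Mul(-8, Mul(2, j, Pow(Add(j, Mul(5, Pow(Add(1, Mul(5, j)), -1))), -1)))) = Add(16, Mul(-16, j, Pow(Add(j, Mul(5, Pow(Add(1, Mul(5, j)), -1))), -1))))
Add(Pow(Add(2, -2), 2), Mul(Function('C')(2), -4)) = Add(Pow(Add(2, -2), 2), Mul(Mul(80, Pow(Add(5, Mul(2, Add(1, Mul(5, 2)))), -1)), -4)) = Add(Pow(0, 2), Mul(Mul(80, Pow(Add(5, Mul(2, Add(1, 10))), -1)), -4)) = Add(0, Mul(Mul(80, Pow(Add(5, Mul(2, 11)), -1)), -4)) = Add(0, Mul(Mul(80, Pow(Add(5, 22), -1)), -4)) = Add(0, Mul(Mul(80, Pow(27, -1)), -4)) = Add(0, Mul(Mul(80, Rational(1, 27)), -4)) = Add(0, Mul(Rational(80, 27), -4)) = Add(0, Rational(-320, 27)) = Rational(-320, 27)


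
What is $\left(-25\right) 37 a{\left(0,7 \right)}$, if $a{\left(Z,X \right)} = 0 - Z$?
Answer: $0$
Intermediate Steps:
$a{\left(Z,X \right)} = - Z$
$\left(-25\right) 37 a{\left(0,7 \right)} = \left(-25\right) 37 \left(\left(-1\right) 0\right) = \left(-925\right) 0 = 0$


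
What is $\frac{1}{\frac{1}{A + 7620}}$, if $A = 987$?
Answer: $8607$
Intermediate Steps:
$\frac{1}{\frac{1}{A + 7620}} = \frac{1}{\frac{1}{987 + 7620}} = \frac{1}{\frac{1}{8607}} = 8607$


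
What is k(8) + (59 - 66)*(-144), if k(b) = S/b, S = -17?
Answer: 8047/8 ≈ 1005.9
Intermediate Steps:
k(b) = -17/b
k(8) + (59 - 66)*(-144) = -17/8 + (59 - 66)*(-144) = -17*1/8 - 7*(-144) = -17/8 + 1008 = 8047/8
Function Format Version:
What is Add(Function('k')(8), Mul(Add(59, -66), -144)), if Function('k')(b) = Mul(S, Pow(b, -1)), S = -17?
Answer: Rational(8047, 8) ≈ 1005.9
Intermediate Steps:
Function('k')(b) = Mul(-17, Pow(b, -1))
Add(Function('k')(8), Mul(Add(59, -66), -144)) = Add(Mul(-17, Pow(8, -1)), Mul(Add(59, -66), -144)) = Add(Mul(-17, Rational(1, 8)), Mul(-7, -144)) = Add(Rational(-17, 8), 1008) = Rational(8047, 8)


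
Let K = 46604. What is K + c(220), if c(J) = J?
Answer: 46824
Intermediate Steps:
K + c(220) = 46604 + 220 = 46824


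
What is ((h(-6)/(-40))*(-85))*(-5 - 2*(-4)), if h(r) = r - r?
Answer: 0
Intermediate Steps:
h(r) = 0
((h(-6)/(-40))*(-85))*(-5 - 2*(-4)) = ((0/(-40))*(-85))*(-5 - 2*(-4)) = ((0*(-1/40))*(-85))*(-5 + 8) = (0*(-85))*3 = 0*3 = 0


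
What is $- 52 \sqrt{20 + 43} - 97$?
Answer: $-97 - 156 \sqrt{7} \approx -509.74$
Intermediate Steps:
$- 52 \sqrt{20 + 43} - 97 = - 52 \sqrt{63} - 97 = - 52 \cdot 3 \sqrt{7} - 97 = - 156 \sqrt{7} - 97 = -97 - 156 \sqrt{7}$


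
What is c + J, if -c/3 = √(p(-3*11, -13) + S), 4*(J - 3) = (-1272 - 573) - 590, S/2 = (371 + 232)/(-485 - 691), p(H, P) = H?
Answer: -2423/4 - 9*I*√741/14 ≈ -605.75 - 17.499*I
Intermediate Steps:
S = -201/196 (S = 2*((371 + 232)/(-485 - 691)) = 2*(603/(-1176)) = 2*(603*(-1/1176)) = 2*(-201/392) = -201/196 ≈ -1.0255)
J = -2423/4 (J = 3 + ((-1272 - 573) - 590)/4 = 3 + (-1845 - 590)/4 = 3 + (¼)*(-2435) = 3 - 2435/4 = -2423/4 ≈ -605.75)
c = -9*I*√741/14 (c = -3*√(-3*11 - 201/196) = -3*√(-33 - 201/196) = -9*I*√741/14 ≈ -17.499*I)
c + J = -9*I*√741/14 - 2423/4 = -2423/4 - 9*I*√741/14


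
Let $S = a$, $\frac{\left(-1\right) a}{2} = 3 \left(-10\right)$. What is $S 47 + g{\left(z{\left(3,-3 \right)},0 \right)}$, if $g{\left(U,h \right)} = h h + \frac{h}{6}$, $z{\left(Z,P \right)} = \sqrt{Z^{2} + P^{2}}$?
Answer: $2820$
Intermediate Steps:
$a = 60$ ($a = - 2 \cdot 3 \left(-10\right) = \left(-2\right) \left(-30\right) = 60$)
$S = 60$
$z{\left(Z,P \right)} = \sqrt{P^{2} + Z^{2}}$
$g{\left(U,h \right)} = h^{2} + \frac{h}{6}$ ($g{\left(U,h \right)} = h^{2} + h \frac{1}{6} = h^{2} + \frac{h}{6}$)
$S 47 + g{\left(z{\left(3,-3 \right)},0 \right)} = 60 \cdot 47 + 0 \left(\frac{1}{6} + 0\right) = 2820 + 0 \cdot \frac{1}{6} = 2820 + 0 = 2820$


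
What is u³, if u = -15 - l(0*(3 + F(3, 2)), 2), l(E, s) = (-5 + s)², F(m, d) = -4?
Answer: -13824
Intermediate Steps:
u = -24 (u = -15 - (-5 + 2)² = -15 - 1*(-3)² = -15 - 1*9 = -15 - 9 = -24)
u³ = (-24)³ = -13824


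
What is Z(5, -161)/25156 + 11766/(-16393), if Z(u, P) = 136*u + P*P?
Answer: 140084697/412382308 ≈ 0.33970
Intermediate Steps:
Z(u, P) = P² + 136*u (Z(u, P) = 136*u + P² = P² + 136*u)
Z(5, -161)/25156 + 11766/(-16393) = ((-161)² + 136*5)/25156 + 11766/(-16393) = (25921 + 680)*(1/25156) + 11766*(-1/16393) = 26601*(1/25156) - 11766/16393 = 26601/25156 - 11766/16393 = 140084697/412382308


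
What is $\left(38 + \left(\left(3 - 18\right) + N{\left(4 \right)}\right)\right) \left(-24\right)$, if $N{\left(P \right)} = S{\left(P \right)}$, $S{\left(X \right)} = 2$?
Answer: $-600$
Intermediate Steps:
$N{\left(P \right)} = 2$
$\left(38 + \left(\left(3 - 18\right) + N{\left(4 \right)}\right)\right) \left(-24\right) = \left(38 + \left(\left(3 - 18\right) + 2\right)\right) \left(-24\right) = \left(38 + \left(-15 + 2\right)\right) \left(-24\right) = \left(38 - 13\right) \left(-24\right) = 25 \left(-24\right) = -600$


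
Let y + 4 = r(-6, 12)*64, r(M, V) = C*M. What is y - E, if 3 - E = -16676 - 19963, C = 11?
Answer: -40870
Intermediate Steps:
E = 36642 (E = 3 - (-16676 - 19963) = 3 - 1*(-36639) = 3 + 36639 = 36642)
r(M, V) = 11*M
y = -4228 (y = -4 + (11*(-6))*64 = -4 - 66*64 = -4 - 4224 = -4228)
y - E = -4228 - 1*36642 = -4228 - 36642 = -40870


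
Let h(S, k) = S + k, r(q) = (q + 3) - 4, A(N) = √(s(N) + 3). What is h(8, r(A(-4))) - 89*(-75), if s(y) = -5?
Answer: 6682 + I*√2 ≈ 6682.0 + 1.4142*I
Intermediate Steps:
A(N) = I*√2 (A(N) = √(-5 + 3) = √(-2) = I*√2)
r(q) = -1 + q (r(q) = (3 + q) - 4 = -1 + q)
h(8, r(A(-4))) - 89*(-75) = (8 + (-1 + I*√2)) - 89*(-75) = (7 + I*√2) + 6675 = 6682 + I*√2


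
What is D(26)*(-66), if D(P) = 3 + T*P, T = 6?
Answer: -10494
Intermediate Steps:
D(P) = 3 + 6*P
D(26)*(-66) = (3 + 6*26)*(-66) = (3 + 156)*(-66) = 159*(-66) = -10494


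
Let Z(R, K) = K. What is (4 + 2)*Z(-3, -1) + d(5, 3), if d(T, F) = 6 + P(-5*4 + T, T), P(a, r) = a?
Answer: -15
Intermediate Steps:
d(T, F) = -14 + T (d(T, F) = 6 + (-5*4 + T) = 6 + (-20 + T) = -14 + T)
(4 + 2)*Z(-3, -1) + d(5, 3) = (4 + 2)*(-1) + (-14 + 5) = 6*(-1) - 9 = -6 - 9 = -15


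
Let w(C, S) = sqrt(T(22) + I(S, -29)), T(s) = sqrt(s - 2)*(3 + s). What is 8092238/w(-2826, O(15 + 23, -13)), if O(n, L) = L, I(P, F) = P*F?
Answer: 8092238/sqrt(377 + 50*sqrt(5)) ≈ 3.6602e+5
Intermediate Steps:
I(P, F) = F*P
T(s) = sqrt(-2 + s)*(3 + s)
w(C, S) = sqrt(-29*S + 50*sqrt(5)) (w(C, S) = sqrt(sqrt(-2 + 22)*(3 + 22) - 29*S) = sqrt(sqrt(20)*25 - 29*S) = sqrt((2*sqrt(5))*25 - 29*S) = sqrt(50*sqrt(5) - 29*S) = sqrt(-29*S + 50*sqrt(5)))
8092238/w(-2826, O(15 + 23, -13)) = 8092238/(sqrt(-29*(-13) + 50*sqrt(5))) = 8092238/(sqrt(377 + 50*sqrt(5))) = 8092238/sqrt(377 + 50*sqrt(5))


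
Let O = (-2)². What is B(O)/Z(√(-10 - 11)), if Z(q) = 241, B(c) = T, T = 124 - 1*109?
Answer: 15/241 ≈ 0.062241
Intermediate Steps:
O = 4
T = 15 (T = 124 - 109 = 15)
B(c) = 15
B(O)/Z(√(-10 - 11)) = 15/241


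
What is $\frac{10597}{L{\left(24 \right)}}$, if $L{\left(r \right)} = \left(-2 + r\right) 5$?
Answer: $\frac{10597}{110} \approx 96.336$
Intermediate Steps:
$L{\left(r \right)} = -10 + 5 r$
$\frac{10597}{L{\left(24 \right)}} = \frac{10597}{-10 + 5 \cdot 24} = \frac{10597}{-10 + 120} = \frac{10597}{110}$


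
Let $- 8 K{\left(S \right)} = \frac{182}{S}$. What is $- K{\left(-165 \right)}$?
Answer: $- \frac{91}{660} \approx -0.13788$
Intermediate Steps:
$K{\left(S \right)} = - \frac{91}{4 S}$ ($K{\left(S \right)} = - \frac{182 \frac{1}{S}}{8} = - \frac{91}{4 S}$)
$- K{\left(-165 \right)} = - \frac{-91}{4 \left(-165\right)} = - \frac{\left(-91\right) \left(-1\right)}{4 \cdot 165} = \left(-1\right) \frac{91}{660} = - \frac{91}{660}$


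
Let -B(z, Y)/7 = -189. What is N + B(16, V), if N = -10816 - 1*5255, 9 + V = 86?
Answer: -14748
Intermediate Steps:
V = 77 (V = -9 + 86 = 77)
N = -16071 (N = -10816 - 5255 = -16071)
B(z, Y) = 1323 (B(z, Y) = -7*(-189) = 1323)
N + B(16, V) = -16071 + 1323 = -14748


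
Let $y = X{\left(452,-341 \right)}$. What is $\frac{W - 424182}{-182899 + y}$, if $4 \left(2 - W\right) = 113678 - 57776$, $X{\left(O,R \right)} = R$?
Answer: $\frac{876311}{366480} \approx 2.3912$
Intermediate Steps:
$W = - \frac{27947}{2}$ ($W = 2 - \frac{113678 - 57776}{4} = 2 - \frac{27951}{2} = - \frac{27947}{2} \approx -13974.0$)
$y = -341$
$\frac{W - 424182}{-182899 + y} = \frac{- \frac{27947}{2} - 424182}{-182899 - 341} = - \frac{876311}{2 \left(-183240\right)} = \left(- \frac{876311}{2}\right) \left(- \frac{1}{183240}\right) = \frac{876311}{366480}$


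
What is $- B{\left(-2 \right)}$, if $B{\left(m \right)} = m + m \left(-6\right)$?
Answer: $-10$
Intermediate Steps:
$B{\left(m \right)} = - 5 m$ ($B{\left(m \right)} = m - 6 m = - 5 m$)
$- B{\left(-2 \right)} = - \left(-5\right) \left(-2\right) = \left(-1\right) 10 = -10$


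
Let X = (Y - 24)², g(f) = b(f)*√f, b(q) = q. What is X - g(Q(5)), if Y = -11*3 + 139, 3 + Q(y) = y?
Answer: 6724 - 2*√2 ≈ 6721.2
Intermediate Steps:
Q(y) = -3 + y
Y = 106 (Y = -33 + 139 = 106)
g(f) = f^(3/2) (g(f) = f*√f = f^(3/2))
X = 6724 (X = (106 - 24)² = 82² = 6724)
X - g(Q(5)) = 6724 - (-3 + 5)^(3/2) = 6724 - 2^(3/2) = 6724 - 2*√2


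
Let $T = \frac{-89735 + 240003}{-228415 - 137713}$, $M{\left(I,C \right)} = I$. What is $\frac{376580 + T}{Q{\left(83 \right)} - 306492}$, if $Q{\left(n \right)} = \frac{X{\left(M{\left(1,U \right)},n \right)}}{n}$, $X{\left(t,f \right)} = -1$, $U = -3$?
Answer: $- \frac{2860933888419}{2328467628284} \approx -1.2287$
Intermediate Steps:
$T = - \frac{37567}{91532}$ ($T = \frac{150268}{-366128} = 150268 \left(- \frac{1}{366128}\right) = - \frac{37567}{91532} \approx -0.41042$)
$Q{\left(n \right)} = - \frac{1}{n}$
$\frac{376580 + T}{Q{\left(83 \right)} - 306492} = \frac{376580 - \frac{37567}{91532}}{- \frac{1}{83} - 306492} = \frac{34469082993}{91532 \left(\left(-1\right) \frac{1}{83} - 306492\right)} = \frac{34469082993}{91532 \left(- \frac{1}{83} - 306492\right)} = \frac{34469082993}{91532 \left(- \frac{25438837}{83}\right)} = \frac{34469082993}{91532} \left(- \frac{83}{25438837}\right) = - \frac{2860933888419}{2328467628284}$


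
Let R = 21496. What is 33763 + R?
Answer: 55259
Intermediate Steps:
33763 + R = 33763 + 21496 = 55259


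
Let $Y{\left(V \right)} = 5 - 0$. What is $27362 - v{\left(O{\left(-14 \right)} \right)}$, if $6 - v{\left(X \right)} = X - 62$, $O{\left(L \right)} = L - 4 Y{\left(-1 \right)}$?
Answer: $27260$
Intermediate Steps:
$Y{\left(V \right)} = 5$ ($Y{\left(V \right)} = 5 + 0 = 5$)
$O{\left(L \right)} = -20 + L$ ($O{\left(L \right)} = L - 20 = -20 + L$)
$v{\left(X \right)} = 68 - X$ ($v{\left(X \right)} = 6 - \left(X - 62\right) = 6 - \left(-62 + X\right) = 68 - X$)
$27362 - v{\left(O{\left(-14 \right)} \right)} = 27362 - \left(68 - \left(-20 - 14\right)\right) = 27362 - \left(68 - -34\right) = 27362 - \left(68 + 34\right) = 27362 - 102 = 27260$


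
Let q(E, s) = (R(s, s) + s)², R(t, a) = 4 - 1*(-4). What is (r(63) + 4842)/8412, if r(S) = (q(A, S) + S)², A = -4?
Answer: 13027829/4206 ≈ 3097.4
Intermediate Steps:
R(t, a) = 8 (R(t, a) = 4 + 4 = 8)
q(E, s) = (8 + s)²
r(S) = (S + (8 + S)²)² (r(S) = ((8 + S)² + S)² = (S + (8 + S)²)²)
(r(63) + 4842)/8412 = ((63 + (8 + 63)²)² + 4842)/8412 = ((63 + 71²)² + 4842)*(1/8412) = ((63 + 5041)² + 4842)*(1/8412) = (5104² + 4842)*(1/8412) = (26050816 + 4842)*(1/8412) = 26055658*(1/8412) = 13027829/4206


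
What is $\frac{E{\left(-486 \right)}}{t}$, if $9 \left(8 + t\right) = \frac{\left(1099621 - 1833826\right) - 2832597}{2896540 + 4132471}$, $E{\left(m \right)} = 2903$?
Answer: $- \frac{61215656799}{169885198} \approx -360.34$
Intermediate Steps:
$t = - \frac{169885198}{21087033}$ ($t = -8 + \frac{\left(\left(1099621 - 1833826\right) - 2832597\right) \frac{1}{2896540 + 4132471}}{9} = -8 + \frac{\left(-734205 - 2832597\right) \frac{1}{7029011}}{9} = -8 + \frac{\left(-3566802\right) \frac{1}{7029011}}{9} = -8 + \frac{1}{9} \left(- \frac{3566802}{7029011}\right) = -8 - \frac{1188934}{21087033} = - \frac{169885198}{21087033} \approx -8.0564$)
$\frac{E{\left(-486 \right)}}{t} = \frac{2903}{- \frac{169885198}{21087033}} = 2903 \left(- \frac{21087033}{169885198}\right) = - \frac{61215656799}{169885198}$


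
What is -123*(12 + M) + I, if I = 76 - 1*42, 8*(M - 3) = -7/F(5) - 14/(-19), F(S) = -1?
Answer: -293353/152 ≈ -1930.0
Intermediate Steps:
M = 603/152 (M = 3 + (-7/(-1) - 14/(-19))/8 = 3 + (-7*(-1) - 14*(-1/19))/8 = 3 + (7 + 14/19)/8 = 3 + (⅛)*(147/19) = 3 + 147/152 = 603/152 ≈ 3.9671)
I = 34 (I = 76 - 42 = 34)
-123*(12 + M) + I = -123*(12 + 603/152) + 34 = -123*2427/152 + 34 = -298521/152 + 34 = -293353/152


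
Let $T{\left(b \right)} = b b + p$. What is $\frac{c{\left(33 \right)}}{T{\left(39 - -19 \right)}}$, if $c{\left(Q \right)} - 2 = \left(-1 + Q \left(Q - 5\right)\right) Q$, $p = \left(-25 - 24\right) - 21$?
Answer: $\frac{30461}{3294} \approx 9.2474$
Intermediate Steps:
$p = -70$ ($p = -49 - 21 = -70$)
$c{\left(Q \right)} = 2 + Q \left(-1 + Q \left(-5 + Q\right)\right)$ ($c{\left(Q \right)} = 2 + \left(-1 + Q \left(Q - 5\right)\right) Q = 2 + \left(-1 + Q \left(-5 + Q\right)\right) Q = 2 + Q \left(-1 + Q \left(-5 + Q\right)\right)$)
$T{\left(b \right)} = -70 + b^{2}$ ($T{\left(b \right)} = b b - 70 = b^{2} - 70 = -70 + b^{2}$)
$\frac{c{\left(33 \right)}}{T{\left(39 - -19 \right)}} = \frac{2 + 33^{3} - 33 - 5 \cdot 33^{2}}{-70 + \left(39 - -19\right)^{2}} = \frac{2 + 35937 - 33 - 5445}{-70 + \left(39 + 19\right)^{2}} = \frac{2 + 35937 - 33 - 5445}{-70 + 58^{2}} = \frac{30461}{-70 + 3364} = \frac{30461}{3294}$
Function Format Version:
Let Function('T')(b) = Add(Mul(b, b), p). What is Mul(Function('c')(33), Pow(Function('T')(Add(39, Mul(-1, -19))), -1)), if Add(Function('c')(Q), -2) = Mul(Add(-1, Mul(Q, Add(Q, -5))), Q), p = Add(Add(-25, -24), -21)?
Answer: Rational(30461, 3294) ≈ 9.2474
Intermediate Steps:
p = -70 (p = Add(-49, -21) = -70)
Function('c')(Q) = Add(2, Mul(Q, Add(-1, Mul(Q, Add(-5, Q))))) (Function('c')(Q) = Add(2, Mul(Add(-1, Mul(Q, Add(Q, -5))), Q)) = Add(2, Mul(Add(-1, Mul(Q, Add(-5, Q))), Q)) = Add(2, Mul(Q, Add(-1, Mul(Q, Add(-5, Q))))))
Function('T')(b) = Add(-70, Pow(b, 2)) (Function('T')(b) = Add(Mul(b, b), -70) = Add(Pow(b, 2), -70) = Add(-70, Pow(b, 2)))
Mul(Function('c')(33), Pow(Function('T')(Add(39, Mul(-1, -19))), -1)) = Mul(Add(2, Pow(33, 3), Mul(-1, 33), Mul(-5, Pow(33, 2))), Pow(Add(-70, Pow(Add(39, Mul(-1, -19)), 2)), -1)) = Mul(Add(2, 35937, -33, Mul(-5, 1089)), Pow(Add(-70, Pow(Add(39, 19), 2)), -1)) = Mul(Add(2, 35937, -33, -5445), Pow(Add(-70, Pow(58, 2)), -1)) = Mul(30461, Pow(Add(-70, 3364), -1)) = Mul(30461, Pow(3294, -1)) = Mul(30461, Rational(1, 3294)) = Rational(30461, 3294)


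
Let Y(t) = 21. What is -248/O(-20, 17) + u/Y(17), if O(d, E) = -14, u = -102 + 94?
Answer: 52/3 ≈ 17.333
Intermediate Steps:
u = -8
-248/O(-20, 17) + u/Y(17) = -248/(-14) - 8/21 = -248*(-1/14) - 8*1/21 = 124/7 - 8/21 = 52/3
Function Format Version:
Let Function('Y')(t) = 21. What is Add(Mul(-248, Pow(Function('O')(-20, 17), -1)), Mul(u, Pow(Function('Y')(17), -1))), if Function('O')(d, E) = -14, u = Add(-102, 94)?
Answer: Rational(52, 3) ≈ 17.333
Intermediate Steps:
u = -8
Add(Mul(-248, Pow(Function('O')(-20, 17), -1)), Mul(u, Pow(Function('Y')(17), -1))) = Add(Mul(-248, Pow(-14, -1)), Mul(-8, Pow(21, -1))) = Add(Mul(-248, Rational(-1, 14)), Mul(-8, Rational(1, 21))) = Add(Rational(124, 7), Rational(-8, 21)) = Rational(52, 3)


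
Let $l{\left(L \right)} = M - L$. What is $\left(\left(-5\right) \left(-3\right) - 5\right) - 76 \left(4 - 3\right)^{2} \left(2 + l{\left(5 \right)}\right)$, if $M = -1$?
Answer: $314$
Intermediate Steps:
$l{\left(L \right)} = -1 - L$
$\left(\left(-5\right) \left(-3\right) - 5\right) - 76 \left(4 - 3\right)^{2} \left(2 + l{\left(5 \right)}\right) = \left(\left(-5\right) \left(-3\right) - 5\right) - 76 \left(4 - 3\right)^{2} \left(2 - 6\right) = \left(15 - 5\right) - 76 \cdot 1^{2} \left(2 - 6\right) = 10 - 76 \cdot 1 \left(2 - 6\right) = 10 - 76 \cdot 1 \left(-4\right) = 10 - -304 = 10 + 304 = 314$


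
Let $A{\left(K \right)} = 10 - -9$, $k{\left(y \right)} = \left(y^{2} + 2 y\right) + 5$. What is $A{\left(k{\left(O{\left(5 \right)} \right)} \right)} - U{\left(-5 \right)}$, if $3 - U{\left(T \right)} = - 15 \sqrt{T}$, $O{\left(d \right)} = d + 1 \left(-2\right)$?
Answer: $16 - 15 i \sqrt{5} \approx 16.0 - 33.541 i$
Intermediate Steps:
$O{\left(d \right)} = -2 + d$ ($O{\left(d \right)} = d - 2 = -2 + d$)
$k{\left(y \right)} = 5 + y^{2} + 2 y$
$A{\left(K \right)} = 19$ ($A{\left(K \right)} = 10 + 9 = 19$)
$U{\left(T \right)} = 3 + 15 \sqrt{T}$ ($U{\left(T \right)} = 3 - - 15 \sqrt{T} = 3 + 15 \sqrt{T}$)
$A{\left(k{\left(O{\left(5 \right)} \right)} \right)} - U{\left(-5 \right)} = 19 - \left(3 + 15 \sqrt{-5}\right) = 19 - \left(3 + 15 i \sqrt{5}\right) = 16 - 15 i \sqrt{5}$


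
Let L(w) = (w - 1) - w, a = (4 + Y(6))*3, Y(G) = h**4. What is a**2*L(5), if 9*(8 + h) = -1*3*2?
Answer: -209123290000/729 ≈ -2.8686e+8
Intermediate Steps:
h = -26/3 (h = -8 + (-1*3*2)/9 = -8 + (-3*2)/9 = -8 + (1/9)*(-6) = -8 - 2/3 = -26/3 ≈ -8.6667)
Y(G) = 456976/81 (Y(G) = (-26/3)**4 = 456976/81)
a = 457300/27 (a = (4 + 456976/81)*3 = (457300/81)*3 = 457300/27 ≈ 16937.)
L(w) = -1 (L(w) = (-1 + w) - w = -1)
a**2*L(5) = (457300/27)**2*(-1) = (209123290000/729)*(-1) = -209123290000/729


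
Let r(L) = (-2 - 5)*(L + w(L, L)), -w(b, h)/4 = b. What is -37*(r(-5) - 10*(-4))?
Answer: 2405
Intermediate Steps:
w(b, h) = -4*b
r(L) = 21*L (r(L) = (-2 - 5)*(L - 4*L) = -(-21)*L = 21*L)
-37*(r(-5) - 10*(-4)) = -37*(21*(-5) - 10*(-4)) = -37*(-105 + 40) = -37*(-65) = 2405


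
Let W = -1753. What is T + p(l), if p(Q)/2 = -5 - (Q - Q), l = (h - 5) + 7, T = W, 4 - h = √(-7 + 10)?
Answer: -1763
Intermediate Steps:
h = 4 - √3 (h = 4 - √(-7 + 10) = 4 - √3 ≈ 2.2679)
T = -1753
l = 6 - √3 (l = ((4 - √3) - 5) + 7 = (-1 - √3) + 7 = 6 - √3 ≈ 4.2680)
p(Q) = -10 (p(Q) = 2*(-5 - (Q - Q)) = 2*(-5 - 1*0) = 2*(-5 + 0) = 2*(-5) = -10)
T + p(l) = -1753 - 10 = -1763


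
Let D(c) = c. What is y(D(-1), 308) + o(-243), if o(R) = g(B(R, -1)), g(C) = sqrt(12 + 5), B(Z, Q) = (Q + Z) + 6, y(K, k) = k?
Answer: 308 + sqrt(17) ≈ 312.12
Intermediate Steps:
B(Z, Q) = 6 + Q + Z
g(C) = sqrt(17)
o(R) = sqrt(17)
y(D(-1), 308) + o(-243) = 308 + sqrt(17)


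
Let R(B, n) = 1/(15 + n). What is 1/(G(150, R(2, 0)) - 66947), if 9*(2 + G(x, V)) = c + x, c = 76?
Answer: -9/602315 ≈ -1.4942e-5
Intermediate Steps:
G(x, V) = 58/9 + x/9 (G(x, V) = -2 + (76 + x)/9 = -2 + (76/9 + x/9) = 58/9 + x/9)
1/(G(150, R(2, 0)) - 66947) = 1/((58/9 + (⅑)*150) - 66947) = 1/((58/9 + 50/3) - 66947) = 1/(208/9 - 66947) = 1/(-602315/9) = -9/602315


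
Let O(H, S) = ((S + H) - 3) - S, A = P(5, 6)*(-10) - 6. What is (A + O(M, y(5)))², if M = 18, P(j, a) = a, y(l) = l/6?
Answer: 2601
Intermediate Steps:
y(l) = l/6 (y(l) = l*(⅙) = l/6)
A = -66 (A = 6*(-10) - 6 = -60 - 6 = -66)
O(H, S) = -3 + H (O(H, S) = ((H + S) - 3) - S = (-3 + H + S) - S = -3 + H)
(A + O(M, y(5)))² = (-66 + (-3 + 18))² = (-66 + 15)² = (-51)² = 2601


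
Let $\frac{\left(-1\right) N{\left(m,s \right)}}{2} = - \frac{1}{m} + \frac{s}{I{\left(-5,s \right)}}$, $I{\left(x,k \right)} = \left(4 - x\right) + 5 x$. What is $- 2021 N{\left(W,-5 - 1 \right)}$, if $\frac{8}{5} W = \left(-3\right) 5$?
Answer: $\frac{584069}{300} \approx 1946.9$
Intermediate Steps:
$I{\left(x,k \right)} = 4 + 4 x$
$W = - \frac{75}{8}$ ($W = \frac{5 \left(\left(-3\right) 5\right)}{8} = \frac{5}{8} \left(-15\right) = - \frac{75}{8} \approx -9.375$)
$N{\left(m,s \right)} = \frac{2}{m} + \frac{s}{8}$ ($N{\left(m,s \right)} = - 2 \left(- \frac{1}{m} + \frac{s}{4 + 4 \left(-5\right)}\right) = - 2 \left(- \frac{1}{m} + \frac{s}{4 - 20}\right) = - 2 \left(- \frac{1}{m} + \frac{s}{-16}\right) = - 2 \left(- \frac{1}{m} + s \left(- \frac{1}{16}\right)\right) = - 2 \left(- \frac{1}{m} - \frac{s}{16}\right) = \frac{2}{m} + \frac{s}{8}$)
$- 2021 N{\left(W,-5 - 1 \right)} = - 2021 \left(\frac{2}{- \frac{75}{8}} + \frac{-5 - 1}{8}\right) = - 2021 \left(2 \left(- \frac{8}{75}\right) + \frac{-5 - 1}{8}\right) = - 2021 \left(- \frac{16}{75} + \frac{1}{8} \left(-6\right)\right) = - 2021 \left(- \frac{16}{75} - \frac{3}{4}\right) = \left(-2021\right) \left(- \frac{289}{300}\right) = \frac{584069}{300}$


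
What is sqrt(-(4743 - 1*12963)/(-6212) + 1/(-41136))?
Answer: I*sqrt(337532344729179)/15971052 ≈ 1.1503*I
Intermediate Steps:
sqrt(-(4743 - 1*12963)/(-6212) + 1/(-41136)) = sqrt(-(4743 - 12963)*(-1/6212) - 1/41136) = sqrt(-1*(-8220)*(-1/6212) - 1/41136) = sqrt(8220*(-1/6212) - 1/41136) = sqrt(-2055/1553 - 1/41136) = sqrt(-84536033/63884208) = I*sqrt(337532344729179)/15971052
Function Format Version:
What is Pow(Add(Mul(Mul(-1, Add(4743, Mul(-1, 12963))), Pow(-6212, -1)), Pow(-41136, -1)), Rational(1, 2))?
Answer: Mul(Rational(1, 15971052), I, Pow(337532344729179, Rational(1, 2))) ≈ Mul(1.1503, I)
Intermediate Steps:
Pow(Add(Mul(Mul(-1, Add(4743, Mul(-1, 12963))), Pow(-6212, -1)), Pow(-41136, -1)), Rational(1, 2)) = Pow(Add(Mul(Mul(-1, Add(4743, -12963)), Rational(-1, 6212)), Rational(-1, 41136)), Rational(1, 2)) = Pow(Add(Mul(Mul(-1, -8220), Rational(-1, 6212)), Rational(-1, 41136)), Rational(1, 2)) = Pow(Add(Mul(8220, Rational(-1, 6212)), Rational(-1, 41136)), Rational(1, 2)) = Pow(Add(Rational(-2055, 1553), Rational(-1, 41136)), Rational(1, 2)) = Pow(Rational(-84536033, 63884208), Rational(1, 2)) = Mul(Rational(1, 15971052), I, Pow(337532344729179, Rational(1, 2)))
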